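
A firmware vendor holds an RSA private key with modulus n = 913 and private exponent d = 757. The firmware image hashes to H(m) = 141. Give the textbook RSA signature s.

334

(H(m))^2 ≡ 141^2 = 19881 ≡ 708
(H(m))^4 ≡ 708^2 = 501264 ≡ 27
(H(m))^8 ≡ 27^2 = 729
(H(m))^16 ≡ 729^2 = 531441 ≡ 75
(H(m))^32 ≡ 75^2 = 5625 ≡ 147
(H(m))^64 ≡ 147^2 = 21609 ≡ 610
(H(m))^128 ≡ 610^2 = 372100 ≡ 509
(H(m))^256 ≡ 509^2 = 259081 ≡ 702
(H(m))^512 ≡ 702^2 = 492804 ≡ 697
757 = 512 + 128 + 64 + 32 + 16 + 4 + 1, so (H(m))^757 ≡ 697·509·610·147·75·27·141 ≡ 334 (mod 913)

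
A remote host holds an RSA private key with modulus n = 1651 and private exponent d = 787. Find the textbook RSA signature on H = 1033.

709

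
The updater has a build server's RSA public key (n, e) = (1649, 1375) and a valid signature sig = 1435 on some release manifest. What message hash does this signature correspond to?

1518

sig^2 ≡ 1435^2 = 2059225 ≡ 1273
sig^4 ≡ 1273^2 = 1620529 ≡ 1211
sig^8 ≡ 1211^2 = 1466521 ≡ 560
sig^16 ≡ 560^2 = 313600 ≡ 290
sig^32 ≡ 290^2 = 84100 ≡ 1
sig^64 ≡ 1^2 = 1
sig^128 ≡ 1^2 = 1
sig^256 ≡ 1^2 = 1
sig^512 ≡ 1^2 = 1
sig^1024 ≡ 1^2 = 1
1375 = 1024 + 256 + 64 + 16 + 8 + 4 + 2 + 1, so sig^1375 ≡ 1·1·1·290·560·1211·1273·1435 ≡ 1518 (mod 1649)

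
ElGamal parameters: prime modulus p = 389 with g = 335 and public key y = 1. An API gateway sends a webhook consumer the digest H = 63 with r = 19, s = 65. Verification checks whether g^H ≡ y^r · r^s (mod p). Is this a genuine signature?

Left side g^H mod p:
Squares mod 389: 335^1≡335, 335^2≡193, 335^4≡294, 335^8≡78, 335^16≡249, 335^32≡150
63 = 32 + 16 + 8 + 4 + 2 + 1, so 335^63 ≡ 150·249·78·294·193·335 ≡ 102 (mod 389)
Right side y^r · r^s mod p:
Squares mod 389: 1^1≡1, 1^2≡1, 1^4≡1, 1^8≡1, 1^16≡1
19 = 16 + 2 + 1, so 1^19 ≡ 1·1·1 ≡ 1 (mod 389)
Squares mod 389: 19^1≡19, 19^2≡361, 19^4≡6, 19^8≡36, 19^16≡129, 19^32≡303, 19^64≡5
65 = 64 + 1, so 19^65 ≡ 5·19 ≡ 95 (mod 389)
1·95 = 95 ≡ 95 (mod 389)
102 ≠ 95, so verification fails.

forged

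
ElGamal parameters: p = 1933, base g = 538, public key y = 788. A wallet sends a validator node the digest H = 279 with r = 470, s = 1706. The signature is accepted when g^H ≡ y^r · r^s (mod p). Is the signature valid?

Left side g^H mod p:
Squares mod 1933: 538^1≡538, 538^2≡1427, 538^4≡880, 538^8≡1200, 538^16≡1848, 538^32≡1426, 538^64≡1893, 538^128≡1600, 538^256≡708
279 = 256 + 16 + 4 + 2 + 1, so 538^279 ≡ 708·1848·880·1427·538 ≡ 325 (mod 1933)
Right side y^r · r^s mod p:
Squares mod 1933: 788^1≡788, 788^2≡451, 788^4≡436, 788^8≡662, 788^16≡1386, 788^32≡1527, 788^64≡531, 788^128≡1676, 788^256≡327
470 = 256 + 128 + 64 + 16 + 4 + 2, so 788^470 ≡ 327·1676·531·1386·436·451 ≡ 103 (mod 1933)
Squares mod 1933: 470^1≡470, 470^2≡538, 470^4≡1427, 470^8≡880, 470^16≡1200, 470^32≡1848, 470^64≡1426, 470^128≡1893, 470^256≡1600, 470^512≡708, 470^1024≡617
1706 = 1024 + 512 + 128 + 32 + 8 + 2, so 470^1706 ≡ 617·708·1893·1848·880·538 ≡ 1870 (mod 1933)
103·1870 = 192610 ≡ 1243 (mod 1933)
325 ≠ 1243, so verification fails.

invalid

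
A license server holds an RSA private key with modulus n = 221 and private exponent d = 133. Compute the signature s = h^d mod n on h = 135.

h^2 ≡ 135^2 = 18225 ≡ 103
h^4 ≡ 103^2 = 10609 ≡ 1
h^8 ≡ 1^2 = 1
h^16 ≡ 1^2 = 1
h^32 ≡ 1^2 = 1
h^64 ≡ 1^2 = 1
h^128 ≡ 1^2 = 1
133 = 128 + 4 + 1, so h^133 ≡ 1·1·135 ≡ 135 (mod 221)

135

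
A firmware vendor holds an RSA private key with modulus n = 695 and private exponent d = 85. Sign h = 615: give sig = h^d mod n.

Squares mod 695: h^1≡615, h^2≡145, h^4≡175, h^8≡45, h^16≡635, h^32≡125, h^64≡335
85 = 64 + 16 + 4 + 1, so h^85 ≡ 335·635·175·615 ≡ 60 (mod 695)

60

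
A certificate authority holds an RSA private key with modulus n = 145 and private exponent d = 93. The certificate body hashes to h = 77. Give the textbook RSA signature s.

127

h^2 ≡ 77^2 = 5929 ≡ 129
h^4 ≡ 129^2 = 16641 ≡ 111
h^8 ≡ 111^2 = 12321 ≡ 141
h^16 ≡ 141^2 = 19881 ≡ 16
h^32 ≡ 16^2 = 256 ≡ 111
h^64 ≡ 111^2 = 12321 ≡ 141
93 = 64 + 16 + 8 + 4 + 1, so h^93 ≡ 141·16·141·111·77 ≡ 127 (mod 145)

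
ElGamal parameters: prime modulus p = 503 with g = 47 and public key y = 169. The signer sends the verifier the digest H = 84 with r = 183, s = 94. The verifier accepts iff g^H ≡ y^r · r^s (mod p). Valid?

no

Left side g^H mod p:
47^84 mod 503 = 367
Right side y^r · r^s mod p:
169^183 mod 503 = 50
183^94 mod 503 = 69
50·69 = 3450 ≡ 432 (mod 503)
367 ≠ 432, so verification fails.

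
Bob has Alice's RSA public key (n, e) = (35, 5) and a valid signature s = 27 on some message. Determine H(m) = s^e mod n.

27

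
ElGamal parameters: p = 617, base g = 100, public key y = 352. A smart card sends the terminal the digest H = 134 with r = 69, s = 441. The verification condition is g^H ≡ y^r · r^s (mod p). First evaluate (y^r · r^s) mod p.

128

352^2 = 123904 ≡ 504
352^4 ≡ 504^2 = 254016 ≡ 429
352^8 ≡ 429^2 = 184041 ≡ 175
352^16 ≡ 175^2 = 30625 ≡ 392
352^32 ≡ 392^2 = 153664 ≡ 31
352^64 ≡ 31^2 = 961 ≡ 344
69 = 64 + 4 + 1, so 352^69 ≡ 344·429·352 ≡ 288 (mod 617)
69^2 = 4761 ≡ 442
69^4 ≡ 442^2 = 195364 ≡ 392
69^8 ≡ 392^2 = 153664 ≡ 31
69^16 ≡ 31^2 = 961 ≡ 344
69^32 ≡ 344^2 = 118336 ≡ 489
69^64 ≡ 489^2 = 239121 ≡ 342
69^128 ≡ 342^2 = 116964 ≡ 351
69^256 ≡ 351^2 = 123201 ≡ 418
441 = 256 + 128 + 32 + 16 + 8 + 1, so 69^441 ≡ 418·351·489·344·31·69 ≡ 69 (mod 617)
y^r · r^s ≡ 288·69 = 19872 ≡ 128 (mod 617)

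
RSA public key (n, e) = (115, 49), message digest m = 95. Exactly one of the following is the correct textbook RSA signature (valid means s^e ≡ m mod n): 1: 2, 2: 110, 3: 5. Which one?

2

Candidate 1: 2^49 mod 115 = 32
Candidate 2: 110^49 mod 115 = 95
  → matches m = 95
Candidate 3: 5^49 mod 115 = 20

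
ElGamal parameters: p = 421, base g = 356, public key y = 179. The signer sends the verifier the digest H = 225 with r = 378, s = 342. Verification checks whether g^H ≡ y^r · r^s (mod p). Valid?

no

Left side g^H mod p:
Squares mod 421: 356^1≡356, 356^2≡15, 356^4≡225, 356^8≡105, 356^16≡79, 356^32≡347, 356^64≡3, 356^128≡9
225 = 128 + 64 + 32 + 1, so 356^225 ≡ 9·3·347·356 ≡ 202 (mod 421)
Right side y^r · r^s mod p:
Squares mod 421: 179^1≡179, 179^2≡45, 179^4≡341, 179^8≡85, 179^16≡68, 179^32≡414, 179^64≡49, 179^128≡296, 179^256≡48
378 = 256 + 64 + 32 + 16 + 8 + 2, so 179^378 ≡ 48·49·414·68·85·45 ≡ 142 (mod 421)
Squares mod 421: 378^1≡378, 378^2≡165, 378^4≡281, 378^8≡234, 378^16≡26, 378^32≡255, 378^64≡191, 378^128≡275, 378^256≡266
342 = 256 + 64 + 16 + 4 + 2, so 378^342 ≡ 266·191·26·281·165 ≡ 189 (mod 421)
142·189 = 26838 ≡ 315 (mod 421)
202 ≠ 315, so verification fails.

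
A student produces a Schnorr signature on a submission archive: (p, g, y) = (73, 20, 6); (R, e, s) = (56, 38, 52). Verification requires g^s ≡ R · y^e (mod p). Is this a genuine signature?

forged

g^s mod p:
20^2 = 400 ≡ 35
20^4 ≡ 35^2 = 1225 ≡ 57
20^8 ≡ 57^2 = 3249 ≡ 37
20^16 ≡ 37^2 = 1369 ≡ 55
20^32 ≡ 55^2 = 3025 ≡ 32
52 = 32 + 16 + 4, so 20^52 ≡ 32·55·57 ≡ 18 (mod 73)
R · y^e mod p:
6^2 = 36
6^4 ≡ 36^2 = 1296 ≡ 55
6^8 ≡ 55^2 = 3025 ≡ 32
6^16 ≡ 32^2 = 1024 ≡ 2
6^32 ≡ 2^2 = 4
38 = 32 + 4 + 2, so 6^38 ≡ 4·55·36 ≡ 36 (mod 73)
56·36 = 2016 ≡ 45 (mod 73)
18 ≠ 45; the check fails.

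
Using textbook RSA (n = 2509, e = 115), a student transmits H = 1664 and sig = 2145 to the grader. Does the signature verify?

verifies

Squares mod 2509: sig^1≡2145, sig^2≡2028, sig^4≡533, sig^8≡572, sig^16≡1014, sig^32≡2015, sig^64≡663
115 = 64 + 32 + 16 + 2 + 1, so sig^115 ≡ 663·2015·1014·2028·2145 ≡ 1664 (mod 2509)
sig^115 mod 2509 = 1664 matches H.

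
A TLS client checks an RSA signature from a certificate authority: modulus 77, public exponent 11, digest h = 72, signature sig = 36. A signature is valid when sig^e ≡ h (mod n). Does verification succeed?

fails

sig^11 mod 77 = 36
sig^11 mod 77 = 36, but h = 72.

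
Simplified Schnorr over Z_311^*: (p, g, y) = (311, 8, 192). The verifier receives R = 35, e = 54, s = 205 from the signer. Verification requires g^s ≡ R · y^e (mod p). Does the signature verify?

g^s mod p:
Squares mod 311: 8^1≡8, 8^2≡64, 8^4≡53, 8^8≡10, 8^16≡100, 8^32≡48, 8^64≡127, 8^128≡268
205 = 128 + 64 + 8 + 4 + 1, so 8^205 ≡ 268·127·10·53·8 ≡ 243 (mod 311)
R · y^e mod p:
Squares mod 311: 192^1≡192, 192^2≡166, 192^4≡188, 192^8≡201, 192^16≡282, 192^32≡219
54 = 32 + 16 + 4 + 2, so 192^54 ≡ 219·282·188·166 ≡ 158 (mod 311)
35·158 = 5530 ≡ 243 (mod 311)
243 ≡ 243 (mod 311); signature holds.

verifies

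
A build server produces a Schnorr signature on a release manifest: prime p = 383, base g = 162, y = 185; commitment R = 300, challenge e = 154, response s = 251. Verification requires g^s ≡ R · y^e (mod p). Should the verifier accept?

g^s mod p:
162^2 = 26244 ≡ 200
162^4 ≡ 200^2 = 40000 ≡ 168
162^8 ≡ 168^2 = 28224 ≡ 265
162^16 ≡ 265^2 = 70225 ≡ 136
162^32 ≡ 136^2 = 18496 ≡ 112
162^64 ≡ 112^2 = 12544 ≡ 288
162^128 ≡ 288^2 = 82944 ≡ 216
251 = 128 + 64 + 32 + 16 + 8 + 2 + 1, so 162^251 ≡ 216·288·112·136·265·200·162 ≡ 330 (mod 383)
R · y^e mod p:
185^2 = 34225 ≡ 138
185^4 ≡ 138^2 = 19044 ≡ 277
185^8 ≡ 277^2 = 76729 ≡ 129
185^16 ≡ 129^2 = 16641 ≡ 172
185^32 ≡ 172^2 = 29584 ≡ 93
185^64 ≡ 93^2 = 8649 ≡ 223
185^128 ≡ 223^2 = 49729 ≡ 322
154 = 128 + 16 + 8 + 2, so 185^154 ≡ 322·172·129·138 ≡ 175 (mod 383)
300·175 = 52500 ≡ 29 (mod 383)
330 ≠ 29; the check fails.

reject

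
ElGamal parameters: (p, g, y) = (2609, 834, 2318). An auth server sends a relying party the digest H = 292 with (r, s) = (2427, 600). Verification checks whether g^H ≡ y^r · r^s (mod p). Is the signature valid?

valid

Left side g^H mod p:
Squares mod 2609: 834^1≡834, 834^2≡1562, 834^4≡429, 834^8≡1411, 834^16≡254, 834^32≡1900, 834^64≡1753, 834^128≡2216, 834^256≡518
292 = 256 + 32 + 4, so 834^292 ≡ 518·1900·429 ≡ 2112 (mod 2609)
Right side y^r · r^s mod p:
Squares mod 2609: 2318^1≡2318, 2318^2≡1193, 2318^4≡1344, 2318^8≡908, 2318^16≡20, 2318^32≡400, 2318^64≡851, 2318^128≡1508, 2318^256≡1625, 2318^512≡317, 2318^1024≡1347, 2318^2048≡1154
2427 = 2048 + 256 + 64 + 32 + 16 + 8 + 2 + 1, so 2318^2427 ≡ 1154·1625·851·400·20·908·1193·2318 ≡ 2493 (mod 2609)
Squares mod 2609: 2427^1≡2427, 2427^2≡1816, 2427^4≡80, 2427^8≡1182, 2427^16≡1309, 2427^32≡1977, 2427^64≡247, 2427^128≡1002, 2427^256≡2148, 2427^512≡1192
600 = 512 + 64 + 16 + 8, so 2427^600 ≡ 1192·247·1309·1182 ≡ 2051 (mod 2609)
2493·2051 = 5113143 ≡ 2112 (mod 2609)
2112 ≡ 2112 (mod 2609), so the signature is genuine.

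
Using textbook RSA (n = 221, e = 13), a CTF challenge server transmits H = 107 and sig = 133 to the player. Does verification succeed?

passes

Squares mod 221: sig^1≡133, sig^2≡9, sig^4≡81, sig^8≡152
13 = 8 + 4 + 1, so sig^13 ≡ 152·81·133 ≡ 107 (mod 221)
Since 107 equals the digest 107, verification succeeds.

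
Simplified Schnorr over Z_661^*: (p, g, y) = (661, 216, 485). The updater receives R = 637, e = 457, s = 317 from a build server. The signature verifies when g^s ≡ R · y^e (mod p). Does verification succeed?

g^s mod p:
216^2 = 46656 ≡ 386
216^4 ≡ 386^2 = 148996 ≡ 271
216^8 ≡ 271^2 = 73441 ≡ 70
216^16 ≡ 70^2 = 4900 ≡ 273
216^32 ≡ 273^2 = 74529 ≡ 497
216^64 ≡ 497^2 = 247009 ≡ 456
216^128 ≡ 456^2 = 207936 ≡ 382
216^256 ≡ 382^2 = 145924 ≡ 504
317 = 256 + 32 + 16 + 8 + 4 + 1, so 216^317 ≡ 504·497·273·70·271·216 ≡ 174 (mod 661)
R · y^e mod p:
485^2 = 235225 ≡ 570
485^4 ≡ 570^2 = 324900 ≡ 349
485^8 ≡ 349^2 = 121801 ≡ 177
485^16 ≡ 177^2 = 31329 ≡ 262
485^32 ≡ 262^2 = 68644 ≡ 561
485^64 ≡ 561^2 = 314721 ≡ 85
485^128 ≡ 85^2 = 7225 ≡ 615
485^256 ≡ 615^2 = 378225 ≡ 133
457 = 256 + 128 + 64 + 8 + 1, so 485^457 ≡ 133·615·85·177·485 ≡ 158 (mod 661)
637·158 = 100646 ≡ 174 (mod 661)
174 ≡ 174 (mod 661); signature holds.

passes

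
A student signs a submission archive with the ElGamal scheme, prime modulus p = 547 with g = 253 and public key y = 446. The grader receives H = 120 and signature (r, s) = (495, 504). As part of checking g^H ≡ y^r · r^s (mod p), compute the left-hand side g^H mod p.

Squares mod 547: 253^1≡253, 253^2≡10, 253^4≡100, 253^8≡154, 253^16≡195, 253^32≡282, 253^64≡209
120 = 64 + 32 + 16 + 8, so 253^120 ≡ 209·282·195·154 ≡ 479 (mod 547)

479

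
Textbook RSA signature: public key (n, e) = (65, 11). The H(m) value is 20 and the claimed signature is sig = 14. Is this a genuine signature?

Squares mod 65: sig^1≡14, sig^2≡1, sig^4≡1, sig^8≡1
11 = 8 + 2 + 1, so sig^11 ≡ 1·1·14 ≡ 14 (mod 65)
The recovered value 14 does not match the digest 20.

forged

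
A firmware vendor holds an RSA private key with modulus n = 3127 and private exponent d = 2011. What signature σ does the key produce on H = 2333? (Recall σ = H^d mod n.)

H^2 ≡ 2333^2 = 5442889 ≡ 1909
H^4 ≡ 1909^2 = 3644281 ≡ 1326
H^8 ≡ 1326^2 = 1758276 ≡ 902
H^16 ≡ 902^2 = 813604 ≡ 584
H^32 ≡ 584^2 = 341056 ≡ 213
H^64 ≡ 213^2 = 45369 ≡ 1591
H^128 ≡ 1591^2 = 2531281 ≡ 1538
H^256 ≡ 1538^2 = 2365444 ≡ 1432
H^512 ≡ 1432^2 = 2050624 ≡ 2439
H^1024 ≡ 2439^2 = 5948721 ≡ 1167
2011 = 1024 + 512 + 256 + 128 + 64 + 16 + 8 + 2 + 1, so H^2011 ≡ 1167·2439·1432·1538·1591·584·902·1909·2333 ≡ 2121 (mod 3127)

2121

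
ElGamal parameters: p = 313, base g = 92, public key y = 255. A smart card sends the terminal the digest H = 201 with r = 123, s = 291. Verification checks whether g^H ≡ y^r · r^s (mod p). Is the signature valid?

valid

Left side g^H mod p:
92^2 = 8464 ≡ 13
92^4 ≡ 13^2 = 169
92^8 ≡ 169^2 = 28561 ≡ 78
92^16 ≡ 78^2 = 6084 ≡ 137
92^32 ≡ 137^2 = 18769 ≡ 302
92^64 ≡ 302^2 = 91204 ≡ 121
92^128 ≡ 121^2 = 14641 ≡ 243
201 = 128 + 64 + 8 + 1, so 92^201 ≡ 243·121·78·92 ≡ 124 (mod 313)
Right side y^r · r^s mod p:
255^2 = 65025 ≡ 234
255^4 ≡ 234^2 = 54756 ≡ 294
255^8 ≡ 294^2 = 86436 ≡ 48
255^16 ≡ 48^2 = 2304 ≡ 113
255^32 ≡ 113^2 = 12769 ≡ 249
255^64 ≡ 249^2 = 62001 ≡ 27
123 = 64 + 32 + 16 + 8 + 2 + 1, so 255^123 ≡ 27·249·113·48·234·255 ≡ 64 (mod 313)
123^2 = 15129 ≡ 105
123^4 ≡ 105^2 = 11025 ≡ 70
123^8 ≡ 70^2 = 4900 ≡ 205
123^16 ≡ 205^2 = 42025 ≡ 83
123^32 ≡ 83^2 = 6889 ≡ 3
123^64 ≡ 3^2 = 9
123^128 ≡ 9^2 = 81
123^256 ≡ 81^2 = 6561 ≡ 301
291 = 256 + 32 + 2 + 1, so 123^291 ≡ 301·3·105·123 ≡ 178 (mod 313)
64·178 = 11392 ≡ 124 (mod 313)
124 ≡ 124 (mod 313), so the signature is genuine.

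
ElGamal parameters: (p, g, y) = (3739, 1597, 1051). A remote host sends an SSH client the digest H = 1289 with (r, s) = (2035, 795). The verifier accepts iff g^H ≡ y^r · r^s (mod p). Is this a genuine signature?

Left side g^H mod p:
1597^2 = 2550409 ≡ 411
1597^4 ≡ 411^2 = 168921 ≡ 666
1597^8 ≡ 666^2 = 443556 ≡ 2354
1597^16 ≡ 2354^2 = 5541316 ≡ 118
1597^32 ≡ 118^2 = 13924 ≡ 2707
1597^64 ≡ 2707^2 = 7327849 ≡ 3148
1597^128 ≡ 3148^2 = 9909904 ≡ 1554
1597^256 ≡ 1554^2 = 2414916 ≡ 3261
1597^512 ≡ 3261^2 = 10634121 ≡ 405
1597^1024 ≡ 405^2 = 164025 ≡ 3248
1289 = 1024 + 256 + 8 + 1, so 1597^1289 ≡ 3248·3261·2354·1597 ≡ 2005 (mod 3739)
Right side y^r · r^s mod p:
1051^2 = 1104601 ≡ 1596
1051^4 ≡ 1596^2 = 2547216 ≡ 957
1051^8 ≡ 957^2 = 915849 ≡ 3533
1051^16 ≡ 3533^2 = 12482089 ≡ 1307
1051^32 ≡ 1307^2 = 1708249 ≡ 3265
1051^64 ≡ 3265^2 = 10660225 ≡ 336
1051^128 ≡ 336^2 = 112896 ≡ 726
1051^256 ≡ 726^2 = 527076 ≡ 3616
1051^512 ≡ 3616^2 = 13075456 ≡ 173
1051^1024 ≡ 173^2 = 29929 ≡ 17
2035 = 1024 + 512 + 256 + 128 + 64 + 32 + 16 + 2 + 1, so 1051^2035 ≡ 17·173·3616·726·336·3265·1307·1596·1051 ≡ 1292 (mod 3739)
2035^2 = 4141225 ≡ 2152
2035^4 ≡ 2152^2 = 4631104 ≡ 2222
2035^8 ≡ 2222^2 = 4937284 ≡ 1804
2035^16 ≡ 1804^2 = 3254416 ≡ 1486
2035^32 ≡ 1486^2 = 2208196 ≡ 2186
2035^64 ≡ 2186^2 = 4778596 ≡ 154
2035^128 ≡ 154^2 = 23716 ≡ 1282
2035^256 ≡ 1282^2 = 1643524 ≡ 2103
2035^512 ≡ 2103^2 = 4422609 ≡ 3111
795 = 512 + 256 + 16 + 8 + 2 + 1, so 2035^795 ≡ 3111·2103·1486·1804·2152·2035 ≡ 1081 (mod 3739)
1292·1081 = 1396652 ≡ 2005 (mod 3739)
2005 ≡ 2005 (mod 3739), so the signature is genuine.

genuine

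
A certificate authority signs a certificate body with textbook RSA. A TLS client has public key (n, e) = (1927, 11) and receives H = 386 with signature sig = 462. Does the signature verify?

verifies

sig^2 ≡ 462^2 = 213444 ≡ 1474
sig^4 ≡ 1474^2 = 2172676 ≡ 947
sig^8 ≡ 947^2 = 896809 ≡ 754
11 = 8 + 2 + 1, so sig^11 ≡ 754·1474·462 ≡ 386 (mod 1927)
sig^11 mod 1927 = 386 matches H.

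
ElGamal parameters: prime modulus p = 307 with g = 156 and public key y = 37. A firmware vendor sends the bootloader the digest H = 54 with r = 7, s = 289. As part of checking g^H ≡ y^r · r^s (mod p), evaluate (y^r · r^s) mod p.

304

37^2 = 1369 ≡ 141
37^4 ≡ 141^2 = 19881 ≡ 233
7 = 4 + 2 + 1, so 37^7 ≡ 233·141·37 ≡ 148 (mod 307)
7^2 = 49
7^4 ≡ 49^2 = 2401 ≡ 252
7^8 ≡ 252^2 = 63504 ≡ 262
7^16 ≡ 262^2 = 68644 ≡ 183
7^32 ≡ 183^2 = 33489 ≡ 26
7^64 ≡ 26^2 = 676 ≡ 62
7^128 ≡ 62^2 = 3844 ≡ 160
7^256 ≡ 160^2 = 25600 ≡ 119
289 = 256 + 32 + 1, so 7^289 ≡ 119·26·7 ≡ 168 (mod 307)
y^r · r^s ≡ 148·168 = 24864 ≡ 304 (mod 307)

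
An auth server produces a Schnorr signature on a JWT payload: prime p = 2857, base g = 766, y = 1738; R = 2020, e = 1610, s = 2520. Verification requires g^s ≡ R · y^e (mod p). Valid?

no

g^s mod p:
766^2 = 586756 ≡ 1071
766^4 ≡ 1071^2 = 1147041 ≡ 1384
766^8 ≡ 1384^2 = 1915456 ≡ 1266
766^16 ≡ 1266^2 = 1602756 ≡ 2836
766^32 ≡ 2836^2 = 8042896 ≡ 441
766^64 ≡ 441^2 = 194481 ≡ 205
766^128 ≡ 205^2 = 42025 ≡ 2027
766^256 ≡ 2027^2 = 4108729 ≡ 363
766^512 ≡ 363^2 = 131769 ≡ 347
766^1024 ≡ 347^2 = 120409 ≡ 415
766^2048 ≡ 415^2 = 172225 ≡ 805
2520 = 2048 + 256 + 128 + 64 + 16 + 8, so 766^2520 ≡ 805·363·2027·205·2836·1266 ≡ 1741 (mod 2857)
R · y^e mod p:
1738^2 = 3020644 ≡ 795
1738^4 ≡ 795^2 = 632025 ≡ 628
1738^8 ≡ 628^2 = 394384 ≡ 118
1738^16 ≡ 118^2 = 13924 ≡ 2496
1738^32 ≡ 2496^2 = 6230016 ≡ 1756
1738^64 ≡ 1756^2 = 3083536 ≡ 833
1738^128 ≡ 833^2 = 693889 ≡ 2495
1738^256 ≡ 2495^2 = 6225025 ≡ 2479
1738^512 ≡ 2479^2 = 6145441 ≡ 34
1738^1024 ≡ 34^2 = 1156
1610 = 1024 + 512 + 64 + 8 + 2, so 1738^1610 ≡ 1156·34·833·118·795 ≡ 2514 (mod 2857)
2020·2514 = 5078280 ≡ 1391 (mod 2857)
1741 ≠ 1391; the check fails.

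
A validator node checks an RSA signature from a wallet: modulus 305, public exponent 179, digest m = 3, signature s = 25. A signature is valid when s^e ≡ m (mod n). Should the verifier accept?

reject

Squares mod 305: s^1≡25, s^2≡15, s^4≡225, s^8≡300, s^16≡25, s^32≡15, s^64≡225, s^128≡300
179 = 128 + 32 + 16 + 2 + 1, so s^179 ≡ 300·15·25·15·25 ≡ 205 (mod 305)
The recovered value 205 does not match the digest 3.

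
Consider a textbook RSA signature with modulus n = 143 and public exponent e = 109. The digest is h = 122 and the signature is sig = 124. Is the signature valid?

sig^2 ≡ 124^2 = 15376 ≡ 75
sig^4 ≡ 75^2 = 5625 ≡ 48
sig^8 ≡ 48^2 = 2304 ≡ 16
sig^16 ≡ 16^2 = 256 ≡ 113
sig^32 ≡ 113^2 = 12769 ≡ 42
sig^64 ≡ 42^2 = 1764 ≡ 48
109 = 64 + 32 + 8 + 4 + 1, so sig^109 ≡ 48·42·16·48·124 ≡ 59 (mod 143)
59 ≠ 122, so verification fails.

invalid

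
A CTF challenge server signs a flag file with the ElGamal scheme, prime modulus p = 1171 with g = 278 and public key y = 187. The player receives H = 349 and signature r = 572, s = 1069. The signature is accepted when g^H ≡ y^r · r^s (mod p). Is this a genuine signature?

forged

Left side g^H mod p:
278^2 = 77284 ≡ 1169
278^4 ≡ 1169^2 = 1366561 ≡ 4
278^8 ≡ 4^2 = 16
278^16 ≡ 16^2 = 256
278^32 ≡ 256^2 = 65536 ≡ 1131
278^64 ≡ 1131^2 = 1279161 ≡ 429
278^128 ≡ 429^2 = 184041 ≡ 194
278^256 ≡ 194^2 = 37636 ≡ 164
349 = 256 + 64 + 16 + 8 + 4 + 1, so 278^349 ≡ 164·429·256·16·4·278 ≡ 108 (mod 1171)
Right side y^r · r^s mod p:
187^2 = 34969 ≡ 1010
187^4 ≡ 1010^2 = 1020100 ≡ 159
187^8 ≡ 159^2 = 25281 ≡ 690
187^16 ≡ 690^2 = 476100 ≡ 674
187^32 ≡ 674^2 = 454276 ≡ 1099
187^64 ≡ 1099^2 = 1207801 ≡ 500
187^128 ≡ 500^2 = 250000 ≡ 577
187^256 ≡ 577^2 = 332929 ≡ 365
187^512 ≡ 365^2 = 133225 ≡ 902
572 = 512 + 32 + 16 + 8 + 4, so 187^572 ≡ 902·1099·674·690·159 ≡ 929 (mod 1171)
572^2 = 327184 ≡ 475
572^4 ≡ 475^2 = 225625 ≡ 793
572^8 ≡ 793^2 = 628849 ≡ 22
572^16 ≡ 22^2 = 484
572^32 ≡ 484^2 = 234256 ≡ 56
572^64 ≡ 56^2 = 3136 ≡ 794
572^128 ≡ 794^2 = 630436 ≡ 438
572^256 ≡ 438^2 = 191844 ≡ 971
572^512 ≡ 971^2 = 942841 ≡ 186
572^1024 ≡ 186^2 = 34596 ≡ 637
1069 = 1024 + 32 + 8 + 4 + 1, so 572^1069 ≡ 637·56·22·793·572 ≡ 670 (mod 1171)
929·670 = 622430 ≡ 629 (mod 1171)
108 ≠ 629, so verification fails.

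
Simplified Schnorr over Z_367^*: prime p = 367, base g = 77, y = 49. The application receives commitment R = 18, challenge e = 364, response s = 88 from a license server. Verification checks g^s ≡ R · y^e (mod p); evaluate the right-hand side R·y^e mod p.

13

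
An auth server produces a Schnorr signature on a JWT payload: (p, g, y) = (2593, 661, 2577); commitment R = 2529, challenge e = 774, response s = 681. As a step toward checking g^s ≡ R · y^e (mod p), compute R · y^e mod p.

2577^2 = 6640929 ≡ 256
2577^4 ≡ 256^2 = 65536 ≡ 711
2577^8 ≡ 711^2 = 505521 ≡ 2479
2577^16 ≡ 2479^2 = 6145441 ≡ 31
2577^32 ≡ 31^2 = 961
2577^64 ≡ 961^2 = 923521 ≡ 413
2577^128 ≡ 413^2 = 170569 ≡ 2024
2577^256 ≡ 2024^2 = 4096576 ≡ 2229
2577^512 ≡ 2229^2 = 4968441 ≡ 253
774 = 512 + 256 + 4 + 2, so 2577^774 ≡ 253·2229·711·256 ≡ 251 (mod 2593)
R · y^e ≡ 2529·251 = 634779 ≡ 2087 (mod 2593)

2087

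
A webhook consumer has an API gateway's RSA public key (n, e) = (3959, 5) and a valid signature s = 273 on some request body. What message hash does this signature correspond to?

3692

s^2 ≡ 273^2 = 74529 ≡ 3267
s^4 ≡ 3267^2 = 10673289 ≡ 3784
5 = 4 + 1, so s^5 ≡ 3784·273 ≡ 3692 (mod 3959)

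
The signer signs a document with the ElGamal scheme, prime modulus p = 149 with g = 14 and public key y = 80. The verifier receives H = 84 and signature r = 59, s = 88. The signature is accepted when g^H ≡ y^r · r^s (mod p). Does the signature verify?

does not verify

Left side g^H mod p:
14^2 = 196 ≡ 47
14^4 ≡ 47^2 = 2209 ≡ 123
14^8 ≡ 123^2 = 15129 ≡ 80
14^16 ≡ 80^2 = 6400 ≡ 142
14^32 ≡ 142^2 = 20164 ≡ 49
14^64 ≡ 49^2 = 2401 ≡ 17
84 = 64 + 16 + 4, so 14^84 ≡ 17·142·123 ≡ 114 (mod 149)
Right side y^r · r^s mod p:
80^2 = 6400 ≡ 142
80^4 ≡ 142^2 = 20164 ≡ 49
80^8 ≡ 49^2 = 2401 ≡ 17
80^16 ≡ 17^2 = 289 ≡ 140
80^32 ≡ 140^2 = 19600 ≡ 81
59 = 32 + 16 + 8 + 2 + 1, so 80^59 ≡ 81·140·17·142·80 ≡ 107 (mod 149)
59^2 = 3481 ≡ 54
59^4 ≡ 54^2 = 2916 ≡ 85
59^8 ≡ 85^2 = 7225 ≡ 73
59^16 ≡ 73^2 = 5329 ≡ 114
59^32 ≡ 114^2 = 12996 ≡ 33
59^64 ≡ 33^2 = 1089 ≡ 46
88 = 64 + 16 + 8, so 59^88 ≡ 46·114·73 ≡ 31 (mod 149)
107·31 = 3317 ≡ 39 (mod 149)
114 ≠ 39, so verification fails.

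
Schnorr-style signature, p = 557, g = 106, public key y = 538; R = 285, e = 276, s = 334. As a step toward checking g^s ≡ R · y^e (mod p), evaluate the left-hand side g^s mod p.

106^2 = 11236 ≡ 96
106^4 ≡ 96^2 = 9216 ≡ 304
106^8 ≡ 304^2 = 92416 ≡ 511
106^16 ≡ 511^2 = 261121 ≡ 445
106^32 ≡ 445^2 = 198025 ≡ 290
106^64 ≡ 290^2 = 84100 ≡ 550
106^128 ≡ 550^2 = 302500 ≡ 49
106^256 ≡ 49^2 = 2401 ≡ 173
334 = 256 + 64 + 8 + 4 + 2, so 106^334 ≡ 173·550·511·304·96 ≡ 206 (mod 557)

206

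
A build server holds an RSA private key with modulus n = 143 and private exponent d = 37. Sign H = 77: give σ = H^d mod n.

77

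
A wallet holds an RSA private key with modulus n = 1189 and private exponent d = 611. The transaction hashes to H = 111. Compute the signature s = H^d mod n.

H^611 mod 1189 = 1040

1040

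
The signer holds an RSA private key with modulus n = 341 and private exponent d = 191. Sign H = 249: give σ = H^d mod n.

249

H^191 mod 341 = 249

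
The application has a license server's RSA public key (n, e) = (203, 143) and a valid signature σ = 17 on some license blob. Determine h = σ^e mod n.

12

σ^143 mod 203 = 12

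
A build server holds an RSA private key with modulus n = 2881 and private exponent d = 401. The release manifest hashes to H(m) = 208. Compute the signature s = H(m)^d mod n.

Squares mod 2881: (H(m))^1≡208, (H(m))^2≡49, (H(m))^4≡2401, (H(m))^8≡2801, (H(m))^16≡638, (H(m))^32≡823, (H(m))^64≡294, (H(m))^128≡6, (H(m))^256≡36
401 = 256 + 128 + 16 + 1, so (H(m))^401 ≡ 36·6·638·208 ≡ 995 (mod 2881)

995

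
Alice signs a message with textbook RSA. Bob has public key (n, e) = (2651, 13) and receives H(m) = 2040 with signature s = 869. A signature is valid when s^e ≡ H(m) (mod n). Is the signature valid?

invalid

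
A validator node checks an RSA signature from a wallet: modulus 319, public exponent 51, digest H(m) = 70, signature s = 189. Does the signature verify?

does not verify

s^2 ≡ 189^2 = 35721 ≡ 312
s^4 ≡ 312^2 = 97344 ≡ 49
s^8 ≡ 49^2 = 2401 ≡ 168
s^16 ≡ 168^2 = 28224 ≡ 152
s^32 ≡ 152^2 = 23104 ≡ 136
51 = 32 + 16 + 2 + 1, so s^51 ≡ 136·152·312·189 ≡ 90 (mod 319)
90 ≠ 70, so verification fails.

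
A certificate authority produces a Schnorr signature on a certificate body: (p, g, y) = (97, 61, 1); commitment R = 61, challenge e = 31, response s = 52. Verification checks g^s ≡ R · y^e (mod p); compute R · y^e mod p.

1^2 = 1
1^4 ≡ 1^2 = 1
1^8 ≡ 1^2 = 1
1^16 ≡ 1^2 = 1
31 = 16 + 8 + 4 + 2 + 1, so 1^31 ≡ 1·1·1·1·1 ≡ 1 (mod 97)
R · y^e ≡ 61·1 = 61 ≡ 61 (mod 97)

61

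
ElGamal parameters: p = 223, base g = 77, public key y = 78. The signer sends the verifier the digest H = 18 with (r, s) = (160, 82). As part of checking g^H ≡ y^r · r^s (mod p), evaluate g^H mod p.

Squares mod 223: 77^1≡77, 77^2≡131, 77^4≡213, 77^8≡100, 77^16≡188
18 = 16 + 2, so 77^18 ≡ 188·131 ≡ 98 (mod 223)

98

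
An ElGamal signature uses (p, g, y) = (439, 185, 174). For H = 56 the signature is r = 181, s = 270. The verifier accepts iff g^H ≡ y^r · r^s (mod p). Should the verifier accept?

reject

Left side g^H mod p:
185^56 mod 439 = 305
Right side y^r · r^s mod p:
174^181 mod 439 = 78
181^270 mod 439 = 196
78·196 = 15288 ≡ 362 (mod 439)
305 ≠ 362, so verification fails.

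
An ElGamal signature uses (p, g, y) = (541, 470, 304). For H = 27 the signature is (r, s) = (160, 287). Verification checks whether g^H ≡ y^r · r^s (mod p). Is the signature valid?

Left side g^H mod p:
470^2 = 220900 ≡ 172
470^4 ≡ 172^2 = 29584 ≡ 370
470^8 ≡ 370^2 = 136900 ≡ 27
470^16 ≡ 27^2 = 729 ≡ 188
27 = 16 + 8 + 2 + 1, so 470^27 ≡ 188·27·172·470 ≡ 209 (mod 541)
Right side y^r · r^s mod p:
304^2 = 92416 ≡ 446
304^4 ≡ 446^2 = 198916 ≡ 369
304^8 ≡ 369^2 = 136161 ≡ 370
304^16 ≡ 370^2 = 136900 ≡ 27
304^32 ≡ 27^2 = 729 ≡ 188
304^64 ≡ 188^2 = 35344 ≡ 179
304^128 ≡ 179^2 = 32041 ≡ 122
160 = 128 + 32, so 304^160 ≡ 122·188 ≡ 214 (mod 541)
160^2 = 25600 ≡ 173
160^4 ≡ 173^2 = 29929 ≡ 174
160^8 ≡ 174^2 = 30276 ≡ 521
160^16 ≡ 521^2 = 271441 ≡ 400
160^32 ≡ 400^2 = 160000 ≡ 405
160^64 ≡ 405^2 = 164025 ≡ 102
160^128 ≡ 102^2 = 10404 ≡ 125
160^256 ≡ 125^2 = 15625 ≡ 477
287 = 256 + 16 + 8 + 4 + 2 + 1, so 160^287 ≡ 477·400·521·174·173·160 ≡ 379 (mod 541)
214·379 = 81106 ≡ 497 (mod 541)
209 ≠ 497, so verification fails.

invalid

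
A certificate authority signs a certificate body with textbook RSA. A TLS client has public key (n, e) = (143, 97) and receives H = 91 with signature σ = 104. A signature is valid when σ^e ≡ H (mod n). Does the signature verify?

verifies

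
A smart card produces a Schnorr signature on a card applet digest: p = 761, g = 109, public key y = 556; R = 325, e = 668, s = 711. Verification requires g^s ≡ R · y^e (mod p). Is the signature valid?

invalid

g^s mod p:
109^2 = 11881 ≡ 466
109^4 ≡ 466^2 = 217156 ≡ 271
109^8 ≡ 271^2 = 73441 ≡ 385
109^16 ≡ 385^2 = 148225 ≡ 591
109^32 ≡ 591^2 = 349281 ≡ 743
109^64 ≡ 743^2 = 552049 ≡ 324
109^128 ≡ 324^2 = 104976 ≡ 719
109^256 ≡ 719^2 = 516961 ≡ 242
109^512 ≡ 242^2 = 58564 ≡ 728
711 = 512 + 128 + 64 + 4 + 2 + 1, so 109^711 ≡ 728·719·324·271·466·109 ≡ 24 (mod 761)
R · y^e mod p:
556^2 = 309136 ≡ 170
556^4 ≡ 170^2 = 28900 ≡ 743
556^8 ≡ 743^2 = 552049 ≡ 324
556^16 ≡ 324^2 = 104976 ≡ 719
556^32 ≡ 719^2 = 516961 ≡ 242
556^64 ≡ 242^2 = 58564 ≡ 728
556^128 ≡ 728^2 = 529984 ≡ 328
556^256 ≡ 328^2 = 107584 ≡ 283
556^512 ≡ 283^2 = 80089 ≡ 184
668 = 512 + 128 + 16 + 8 + 4, so 556^668 ≡ 184·328·719·324·743 ≡ 757 (mod 761)
325·757 = 246025 ≡ 222 (mod 761)
24 ≠ 222; the check fails.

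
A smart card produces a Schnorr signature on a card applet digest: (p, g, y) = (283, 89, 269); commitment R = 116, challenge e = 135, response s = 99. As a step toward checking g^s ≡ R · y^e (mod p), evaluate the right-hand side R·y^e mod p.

269^2 = 72361 ≡ 196
269^4 ≡ 196^2 = 38416 ≡ 211
269^8 ≡ 211^2 = 44521 ≡ 90
269^16 ≡ 90^2 = 8100 ≡ 176
269^32 ≡ 176^2 = 30976 ≡ 129
269^64 ≡ 129^2 = 16641 ≡ 227
269^128 ≡ 227^2 = 51529 ≡ 23
135 = 128 + 4 + 2 + 1, so 269^135 ≡ 23·211·196·269 ≡ 216 (mod 283)
R · y^e ≡ 116·216 = 25056 ≡ 152 (mod 283)

152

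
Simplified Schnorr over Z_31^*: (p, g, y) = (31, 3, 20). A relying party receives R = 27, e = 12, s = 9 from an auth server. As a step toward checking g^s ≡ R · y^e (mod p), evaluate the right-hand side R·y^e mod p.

29

20^2 = 400 ≡ 28
20^4 ≡ 28^2 = 784 ≡ 9
20^8 ≡ 9^2 = 81 ≡ 19
12 = 8 + 4, so 20^12 ≡ 19·9 ≡ 16 (mod 31)
R · y^e ≡ 27·16 = 432 ≡ 29 (mod 31)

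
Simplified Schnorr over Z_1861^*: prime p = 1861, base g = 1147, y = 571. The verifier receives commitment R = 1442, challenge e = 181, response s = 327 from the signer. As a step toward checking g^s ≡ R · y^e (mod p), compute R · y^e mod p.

1728

Squares mod 1861: 571^1≡571, 571^2≡366, 571^4≡1825, 571^8≡1296, 571^16≡994, 571^32≡1706, 571^64≡1693, 571^128≡309
181 = 128 + 32 + 16 + 4 + 1, so 571^181 ≡ 309·1706·994·1825·571 ≡ 822 (mod 1861)
R · y^e ≡ 1442·822 = 1185324 ≡ 1728 (mod 1861)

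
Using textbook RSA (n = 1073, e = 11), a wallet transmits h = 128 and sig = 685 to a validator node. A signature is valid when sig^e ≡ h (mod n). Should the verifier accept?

sig^2 ≡ 685^2 = 469225 ≡ 324
sig^4 ≡ 324^2 = 104976 ≡ 895
sig^8 ≡ 895^2 = 801025 ≡ 567
11 = 8 + 2 + 1, so sig^11 ≡ 567·324·685 ≡ 686 (mod 1073)
686 ≠ 128, so verification fails.

reject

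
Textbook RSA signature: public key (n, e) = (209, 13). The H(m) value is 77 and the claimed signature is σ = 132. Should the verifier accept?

reject

σ^2 ≡ 132^2 = 17424 ≡ 77
σ^4 ≡ 77^2 = 5929 ≡ 77
σ^8 ≡ 77^2 = 5929 ≡ 77
13 = 8 + 4 + 1, so σ^13 ≡ 77·77·132 ≡ 132 (mod 209)
132 ≠ 77, so verification fails.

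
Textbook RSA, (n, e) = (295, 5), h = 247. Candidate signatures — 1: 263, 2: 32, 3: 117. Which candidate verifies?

2

Candidate 1: 263^5 mod 295 = 48
Candidate 2: 32^5 mod 295 = 247
  → matches h = 247
Candidate 3: 117^5 mod 295 = 117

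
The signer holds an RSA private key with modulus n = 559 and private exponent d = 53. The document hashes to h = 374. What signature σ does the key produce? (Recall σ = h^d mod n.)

407

h^53 mod 559 = 407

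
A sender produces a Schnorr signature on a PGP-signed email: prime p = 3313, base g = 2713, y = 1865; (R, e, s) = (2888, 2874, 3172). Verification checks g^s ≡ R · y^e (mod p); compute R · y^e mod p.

1865^2 = 3478225 ≡ 2888
1865^4 ≡ 2888^2 = 8340544 ≡ 1723
1865^8 ≡ 1723^2 = 2968729 ≡ 281
1865^16 ≡ 281^2 = 78961 ≡ 2762
1865^32 ≡ 2762^2 = 7628644 ≡ 2118
1865^64 ≡ 2118^2 = 4485924 ≡ 122
1865^128 ≡ 122^2 = 14884 ≡ 1632
1865^256 ≡ 1632^2 = 2663424 ≡ 3085
1865^512 ≡ 3085^2 = 9517225 ≡ 2289
1865^1024 ≡ 2289^2 = 5239521 ≡ 1668
1865^2048 ≡ 1668^2 = 2782224 ≡ 2617
2874 = 2048 + 512 + 256 + 32 + 16 + 8 + 2, so 1865^2874 ≡ 2617·2289·3085·2118·2762·281·2888 ≡ 64 (mod 3313)
R · y^e ≡ 2888·64 = 184832 ≡ 2617 (mod 3313)

2617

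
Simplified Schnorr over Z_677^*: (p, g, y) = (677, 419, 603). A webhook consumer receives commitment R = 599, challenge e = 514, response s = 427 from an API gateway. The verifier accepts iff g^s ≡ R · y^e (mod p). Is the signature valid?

invalid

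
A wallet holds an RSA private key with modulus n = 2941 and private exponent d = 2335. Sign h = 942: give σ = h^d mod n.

770

Squares mod 2941: h^1≡942, h^2≡2123, h^4≡1517, h^8≡1427, h^16≡1157, h^32≡494, h^64≡2874, h^128≡1548, h^256≡2330, h^512≡2755, h^1024≡2245, h^2048≡2092
2335 = 2048 + 256 + 16 + 8 + 4 + 2 + 1, so h^2335 ≡ 2092·2330·1157·1427·1517·2123·942 ≡ 770 (mod 2941)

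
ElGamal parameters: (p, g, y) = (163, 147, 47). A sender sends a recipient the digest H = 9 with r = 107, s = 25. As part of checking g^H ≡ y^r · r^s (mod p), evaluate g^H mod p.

30

147^2 = 21609 ≡ 93
147^4 ≡ 93^2 = 8649 ≡ 10
147^8 ≡ 10^2 = 100
9 = 8 + 1, so 147^9 ≡ 100·147 ≡ 30 (mod 163)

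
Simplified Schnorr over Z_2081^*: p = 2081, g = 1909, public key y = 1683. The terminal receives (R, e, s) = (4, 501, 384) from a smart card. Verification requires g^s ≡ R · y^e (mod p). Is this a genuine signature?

genuine

g^s mod p:
Squares mod 2081: 1909^1≡1909, 1909^2≡450, 1909^4≡643, 1909^8≡1411, 1909^16≡1485, 1909^32≡1446, 1909^64≡1592, 1909^128≡1887, 1909^256≡178
384 = 256 + 128, so 1909^384 ≡ 178·1887 ≡ 845 (mod 2081)
R · y^e mod p:
Squares mod 2081: 1683^1≡1683, 1683^2≡248, 1683^4≡1155, 1683^8≡104, 1683^16≡411, 1683^32≡360, 1683^64≡578, 1683^128≡1124, 1683^256≡209
501 = 256 + 128 + 64 + 32 + 16 + 4 + 1, so 1683^501 ≡ 209·1124·578·360·411·1155·1683 ≡ 1772 (mod 2081)
4·1772 = 7088 ≡ 845 (mod 2081)
845 ≡ 845 (mod 2081); signature holds.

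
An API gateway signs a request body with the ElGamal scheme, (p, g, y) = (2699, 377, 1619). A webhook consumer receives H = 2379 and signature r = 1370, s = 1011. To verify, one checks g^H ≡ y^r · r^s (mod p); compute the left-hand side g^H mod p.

377^2379 mod 2699 = 1017

1017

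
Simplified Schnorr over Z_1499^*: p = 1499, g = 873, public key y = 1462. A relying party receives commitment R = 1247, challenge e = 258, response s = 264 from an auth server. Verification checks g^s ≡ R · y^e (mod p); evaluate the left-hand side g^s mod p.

873^2 = 762129 ≡ 637
873^4 ≡ 637^2 = 405769 ≡ 1039
873^8 ≡ 1039^2 = 1079521 ≡ 241
873^16 ≡ 241^2 = 58081 ≡ 1119
873^32 ≡ 1119^2 = 1252161 ≡ 496
873^64 ≡ 496^2 = 246016 ≡ 180
873^128 ≡ 180^2 = 32400 ≡ 921
873^256 ≡ 921^2 = 848241 ≡ 1306
264 = 256 + 8, so 873^264 ≡ 1306·241 ≡ 1455 (mod 1499)

1455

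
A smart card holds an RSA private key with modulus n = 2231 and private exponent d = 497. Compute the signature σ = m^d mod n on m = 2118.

188

m^497 mod 2231 = 188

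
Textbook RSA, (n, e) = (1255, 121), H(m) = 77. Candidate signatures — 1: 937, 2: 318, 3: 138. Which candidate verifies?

Candidate 1: Squares mod 1255: 937^1≡937, 937^2≡724, 937^4≡841, 937^8≡716, 937^16≡616, 937^32≡446, 937^64≡626; 121 = 64 + 32 + 16 + 8 + 1, so 937^121 ≡ 626·446·616·716·937 ≡ 77 (mod 1255)
  → matches H(m) = 77
Candidate 2: Squares mod 1255: 318^1≡318, 318^2≡724, 318^4≡841, 318^8≡716, 318^16≡616, 318^32≡446, 318^64≡626; 121 = 64 + 32 + 16 + 8 + 1, so 318^121 ≡ 626·446·616·716·318 ≡ 1178 (mod 1255)
Candidate 3: Squares mod 1255: 138^1≡138, 138^2≡219, 138^4≡271, 138^8≡651, 138^16≡866, 138^32≡721, 138^64≡271; 121 = 64 + 32 + 16 + 8 + 1, so 138^121 ≡ 271·721·866·651·138 ≡ 138 (mod 1255)

1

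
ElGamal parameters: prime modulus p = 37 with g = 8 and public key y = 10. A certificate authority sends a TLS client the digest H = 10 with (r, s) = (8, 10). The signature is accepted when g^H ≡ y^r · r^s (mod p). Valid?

no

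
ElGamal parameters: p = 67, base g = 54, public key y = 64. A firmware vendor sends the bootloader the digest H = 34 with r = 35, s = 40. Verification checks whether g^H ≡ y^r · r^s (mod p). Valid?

Left side g^H mod p:
54^34 mod 67 = 54
Right side y^r · r^s mod p:
64^35 mod 67 = 9
35^40 mod 67 = 4
9·4 = 36 ≡ 36 (mod 67)
54 ≠ 36, so verification fails.

no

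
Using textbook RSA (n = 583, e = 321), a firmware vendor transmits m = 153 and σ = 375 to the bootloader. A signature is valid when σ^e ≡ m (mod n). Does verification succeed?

σ^2 ≡ 375^2 = 140625 ≡ 122
σ^4 ≡ 122^2 = 14884 ≡ 309
σ^8 ≡ 309^2 = 95481 ≡ 452
σ^16 ≡ 452^2 = 204304 ≡ 254
σ^32 ≡ 254^2 = 64516 ≡ 386
σ^64 ≡ 386^2 = 148996 ≡ 331
σ^128 ≡ 331^2 = 109561 ≡ 540
σ^256 ≡ 540^2 = 291600 ≡ 100
321 = 256 + 64 + 1, so σ^321 ≡ 100·331·375 ≡ 430 (mod 583)
The recovered value 430 does not match the digest 153.

fails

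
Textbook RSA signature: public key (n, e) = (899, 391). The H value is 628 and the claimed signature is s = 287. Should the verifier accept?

accept

s^2 ≡ 287^2 = 82369 ≡ 560
s^4 ≡ 560^2 = 313600 ≡ 748
s^8 ≡ 748^2 = 559504 ≡ 326
s^16 ≡ 326^2 = 106276 ≡ 194
s^32 ≡ 194^2 = 37636 ≡ 777
s^64 ≡ 777^2 = 603729 ≡ 500
s^128 ≡ 500^2 = 250000 ≡ 78
s^256 ≡ 78^2 = 6084 ≡ 690
391 = 256 + 128 + 4 + 2 + 1, so s^391 ≡ 690·78·748·560·287 ≡ 628 (mod 899)
628 = H, so the signature checks out.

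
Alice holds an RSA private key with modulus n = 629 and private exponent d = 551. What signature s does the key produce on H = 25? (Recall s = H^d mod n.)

559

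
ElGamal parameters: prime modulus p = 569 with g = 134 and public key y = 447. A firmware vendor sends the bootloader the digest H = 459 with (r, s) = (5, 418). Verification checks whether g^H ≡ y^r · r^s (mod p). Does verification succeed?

Left side g^H mod p:
134^2 = 17956 ≡ 317
134^4 ≡ 317^2 = 100489 ≡ 345
134^8 ≡ 345^2 = 119025 ≡ 104
134^16 ≡ 104^2 = 10816 ≡ 5
134^32 ≡ 5^2 = 25
134^64 ≡ 25^2 = 625 ≡ 56
134^128 ≡ 56^2 = 3136 ≡ 291
134^256 ≡ 291^2 = 84681 ≡ 469
459 = 256 + 128 + 64 + 8 + 2 + 1, so 134^459 ≡ 469·291·56·104·317·134 ≡ 505 (mod 569)
Right side y^r · r^s mod p:
447^2 = 199809 ≡ 90
447^4 ≡ 90^2 = 8100 ≡ 134
5 = 4 + 1, so 447^5 ≡ 134·447 ≡ 153 (mod 569)
5^2 = 25
5^4 ≡ 25^2 = 625 ≡ 56
5^8 ≡ 56^2 = 3136 ≡ 291
5^16 ≡ 291^2 = 84681 ≡ 469
5^32 ≡ 469^2 = 219961 ≡ 327
5^64 ≡ 327^2 = 106929 ≡ 526
5^128 ≡ 526^2 = 276676 ≡ 142
5^256 ≡ 142^2 = 20164 ≡ 249
418 = 256 + 128 + 32 + 2, so 5^418 ≡ 249·142·327·25 ≡ 219 (mod 569)
153·219 = 33507 ≡ 505 (mod 569)
505 ≡ 505 (mod 569), so the signature is genuine.

passes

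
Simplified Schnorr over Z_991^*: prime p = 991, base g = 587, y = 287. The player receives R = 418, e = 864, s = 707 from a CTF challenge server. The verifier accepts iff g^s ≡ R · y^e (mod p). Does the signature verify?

g^s mod p:
587^2 = 344569 ≡ 692
587^4 ≡ 692^2 = 478864 ≡ 211
587^8 ≡ 211^2 = 44521 ≡ 917
587^16 ≡ 917^2 = 840889 ≡ 521
587^32 ≡ 521^2 = 271441 ≡ 898
587^64 ≡ 898^2 = 806404 ≡ 721
587^128 ≡ 721^2 = 519841 ≡ 557
587^256 ≡ 557^2 = 310249 ≡ 66
587^512 ≡ 66^2 = 4356 ≡ 392
707 = 512 + 128 + 64 + 2 + 1, so 587^707 ≡ 392·557·721·692·587 ≡ 93 (mod 991)
R · y^e mod p:
287^2 = 82369 ≡ 116
287^4 ≡ 116^2 = 13456 ≡ 573
287^8 ≡ 573^2 = 328329 ≡ 308
287^16 ≡ 308^2 = 94864 ≡ 719
287^32 ≡ 719^2 = 516961 ≡ 650
287^64 ≡ 650^2 = 422500 ≡ 334
287^128 ≡ 334^2 = 111556 ≡ 564
287^256 ≡ 564^2 = 318096 ≡ 976
287^512 ≡ 976^2 = 952576 ≡ 225
864 = 512 + 256 + 64 + 32, so 287^864 ≡ 225·976·334·650 ≡ 197 (mod 991)
418·197 = 82346 ≡ 93 (mod 991)
93 ≡ 93 (mod 991); signature holds.

verifies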